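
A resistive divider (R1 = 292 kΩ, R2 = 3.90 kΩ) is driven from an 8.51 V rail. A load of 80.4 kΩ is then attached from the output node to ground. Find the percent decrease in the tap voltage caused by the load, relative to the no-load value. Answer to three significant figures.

The divider's output (Thévenin) resistance is R1‖R2 = 3.849 kΩ.
Fractional drop under load = R_th/(R_th + R_L) = 3.849 / (3.849 + 80.4) = 0.04568.
So the output falls by 4.57 %.

4.57 %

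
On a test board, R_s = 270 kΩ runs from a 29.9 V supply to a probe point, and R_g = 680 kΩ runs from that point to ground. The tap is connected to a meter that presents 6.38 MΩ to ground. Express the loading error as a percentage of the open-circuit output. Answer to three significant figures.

The divider's output (Thévenin) resistance is R_s‖R_g = 193.3 kΩ.
Fractional drop under load = R_th/(R_th + R_L) = 193.3 / (193.3 + 6380) = 0.02940.
So the output falls by 2.94 %.

2.94 %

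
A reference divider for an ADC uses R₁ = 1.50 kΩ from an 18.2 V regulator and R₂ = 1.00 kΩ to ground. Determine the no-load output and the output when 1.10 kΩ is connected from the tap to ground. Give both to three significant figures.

Open-circuit: V = 18.2 × 1.00/(1.50 + 1.00) = 7.28 V.
With the load, R₂ becomes R₂‖R_L = 0.5238 kΩ, so V = 18.2 × 0.5238/2.024 = 4.71 V.

Unloaded: 7.28 V; loaded: 4.71 V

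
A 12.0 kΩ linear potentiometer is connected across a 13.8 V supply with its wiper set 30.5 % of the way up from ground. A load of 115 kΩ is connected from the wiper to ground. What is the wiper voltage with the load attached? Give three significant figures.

The wiper splits the pot into (1−α)R = 8.340 kΩ above and αR = 3.660 kΩ below.
Lower section ‖ load = 3.547 kΩ.
V_wiper = 13.8 × 3.547/(8.340 + 3.547) = 4.12 V.

V ≈ 4.12 V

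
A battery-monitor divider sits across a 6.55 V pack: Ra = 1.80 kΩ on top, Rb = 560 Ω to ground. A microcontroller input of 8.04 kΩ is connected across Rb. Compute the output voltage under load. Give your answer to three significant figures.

V_out ≈ 1.48 V

The load sits in parallel with Rb: Rb‖R_L = (560 × 8040) / (560 + 8040) = 523.5 Ω.
V_out = 6.55 × 523.5 / (1800 + 523.5) = 6.55 × 523.5/2324 = 1.48 V.
(Unloaded it would have been 1.55 V.)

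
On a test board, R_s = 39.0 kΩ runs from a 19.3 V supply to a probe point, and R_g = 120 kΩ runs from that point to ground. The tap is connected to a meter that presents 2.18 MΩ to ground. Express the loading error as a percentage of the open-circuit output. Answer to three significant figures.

1.33 %

The divider's output (Thévenin) resistance is R_s‖R_g = 29.43 kΩ.
Fractional drop under load = R_th/(R_th + R_L) = 29.43 / (29.43 + 2180) = 0.01332.
So the output falls by 1.33 %.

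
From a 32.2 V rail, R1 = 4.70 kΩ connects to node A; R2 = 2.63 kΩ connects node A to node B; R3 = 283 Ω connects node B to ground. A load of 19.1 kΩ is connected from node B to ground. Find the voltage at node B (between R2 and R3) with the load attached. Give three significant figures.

At node B, R3 is in parallel with the load: R3‖R_L = 278.9 Ω.
Below node A the resistance is R2 + (R3‖R_L) = 2909 Ω, so V_A = 32.2 × 2909/7609 = 12.31 V.
Then V_B = V_A × (R3‖R_L)/(R2 + R3‖R_L) = 12.31 × 278.9/2909 = 1.18 V.

V ≈ 1.18 V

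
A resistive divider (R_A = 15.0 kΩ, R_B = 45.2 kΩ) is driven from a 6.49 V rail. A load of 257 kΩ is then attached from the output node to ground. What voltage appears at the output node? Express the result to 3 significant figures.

V_out ≈ 4.67 V

The load sits in parallel with R_B: R_B‖R_L = (45.2 × 257) / (45.2 + 257) = 38.44 kΩ.
V_out = 6.49 × 38.44 / (15.0 + 38.44) = 6.49 × 38.44/53.44 = 4.67 V.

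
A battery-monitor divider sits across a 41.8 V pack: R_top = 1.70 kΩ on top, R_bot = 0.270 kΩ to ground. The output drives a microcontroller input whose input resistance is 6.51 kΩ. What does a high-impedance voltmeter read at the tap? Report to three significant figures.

The load sits in parallel with R_bot: R_bot‖R_L = (270 × 6510) / (270 + 6510) = 259.2 Ω.
V_out = 41.8 × 259.2 / (1700 + 259.2) = 41.8 × 259.2/1959 = 5.53 V.

V_out ≈ 5.53 V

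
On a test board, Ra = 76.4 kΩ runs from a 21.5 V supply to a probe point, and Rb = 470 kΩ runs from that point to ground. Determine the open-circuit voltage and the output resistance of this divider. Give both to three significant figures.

V_th is the open-circuit tap voltage: 21.5 × 470/(76.4 + 470) = 18.5 V.
With the supply zeroed, Ra and Rb appear in parallel from the tap: R_th = Ra‖Rb = (76.4 × 470)/546.4 = 65.7 kΩ.

V_th = 18.5 V, R_th = 65.7 kΩ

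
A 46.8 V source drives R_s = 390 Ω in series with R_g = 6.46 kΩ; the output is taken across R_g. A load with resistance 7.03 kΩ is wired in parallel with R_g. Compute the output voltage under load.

V_out ≈ 41.9 V

The load sits in parallel with R_g: R_g‖R_L = (6460 × 7030) / (6460 + 7030) = 3366 Ω.
V_out = 46.8 × 3366 / (390 + 3366) = 46.8 × 3366/3756 = 41.9 V.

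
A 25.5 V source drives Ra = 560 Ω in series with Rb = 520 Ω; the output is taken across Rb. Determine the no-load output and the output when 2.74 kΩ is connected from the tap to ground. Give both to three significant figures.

Unloaded: 12.3 V; loaded: 11.2 V

Open-circuit: V = 25.5 × 520/(560 + 520) = 12.3 V.
With the load, Rb becomes Rb‖R_L = 437.1 Ω, so V = 25.5 × 437.1/997.1 = 11.2 V.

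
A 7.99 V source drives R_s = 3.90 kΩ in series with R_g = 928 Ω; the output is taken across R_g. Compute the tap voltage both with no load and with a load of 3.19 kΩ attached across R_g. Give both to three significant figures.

Unloaded: 1.54 V; loaded: 1.24 V

Open-circuit: V = 7.99 × 928/(3900 + 928) = 1.54 V.
With the load, R_g becomes R_g‖R_L = 718.9 Ω, so V = 7.99 × 718.9/4619 = 1.24 V.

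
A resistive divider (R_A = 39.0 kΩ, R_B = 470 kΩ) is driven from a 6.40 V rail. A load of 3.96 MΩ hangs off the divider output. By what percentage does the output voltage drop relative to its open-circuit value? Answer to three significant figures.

0.901 %

The divider's output (Thévenin) resistance is R_A‖R_B = 36.01 kΩ.
Fractional drop under load = R_th/(R_th + R_L) = 36.01 / (36.01 + 3960) = 0.009012.
So the output falls by 0.901 %.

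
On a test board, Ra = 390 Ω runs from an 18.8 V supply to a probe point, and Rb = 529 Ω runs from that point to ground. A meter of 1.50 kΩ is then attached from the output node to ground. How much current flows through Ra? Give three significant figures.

I ≈ 24.1 mA

Rb‖R_L = 391.1 Ω, so the source sees Ra + Rb‖R_L = 781.1 Ω.
I = 18.8 V / 781.1 Ω = 24.1 mA.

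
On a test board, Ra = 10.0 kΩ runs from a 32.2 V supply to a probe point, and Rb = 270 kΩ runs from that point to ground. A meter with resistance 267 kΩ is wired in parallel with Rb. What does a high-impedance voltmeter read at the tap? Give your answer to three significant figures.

V_out ≈ 30.0 V

The load sits in parallel with Rb: Rb‖R_L = (270 × 267) / (270 + 267) = 134.2 kΩ.
V_out = 32.2 × 134.2 / (10.0 + 134.2) = 32.2 × 134.2/144.2 = 30.0 V.
(Unloaded it would have been 31.1 V.)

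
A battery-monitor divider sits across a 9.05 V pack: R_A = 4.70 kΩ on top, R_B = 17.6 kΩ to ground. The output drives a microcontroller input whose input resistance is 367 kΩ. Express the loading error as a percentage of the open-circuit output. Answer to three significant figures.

The divider's output (Thévenin) resistance is R_A‖R_B = 3.709 kΩ.
Fractional drop under load = R_th/(R_th + R_L) = 3.709 / (3.709 + 367) = 0.01001.
So the output falls by 1.00 %.

1.00 %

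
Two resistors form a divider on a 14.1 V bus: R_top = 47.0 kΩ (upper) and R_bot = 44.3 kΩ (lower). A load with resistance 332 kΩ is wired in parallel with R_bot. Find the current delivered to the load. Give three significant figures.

R_bot‖R_L = 39.08 kΩ; V_out = 14.1 × 39.08/86.08 = 6.402 V.
I_L = V_out / R_L = 6.402 / 332 kΩ = 0.0193 mA.

I_L ≈ 0.0193 mA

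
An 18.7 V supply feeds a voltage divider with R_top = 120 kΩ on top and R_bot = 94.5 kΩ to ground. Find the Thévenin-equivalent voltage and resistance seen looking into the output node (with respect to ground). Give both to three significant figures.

V_th is the open-circuit tap voltage: 18.7 × 94.5/(120 + 94.5) = 8.24 V.
With the supply zeroed, R_top and R_bot appear in parallel from the tap: R_th = R_top‖R_bot = (120 × 94.5)/214.5 = 52.9 kΩ.

V_th = 8.24 V, R_th = 52.9 kΩ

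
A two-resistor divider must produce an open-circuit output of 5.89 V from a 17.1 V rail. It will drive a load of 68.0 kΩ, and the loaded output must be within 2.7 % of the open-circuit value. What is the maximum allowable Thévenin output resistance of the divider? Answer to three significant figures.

Loading drop = R_th/(R_th + R_L) ≤ 0.0270, so R_th ≤ R_L · ε/(1−ε) = 68.0 kΩ × 0.0270/0.9730 = 1.89 kΩ.

R_th ≤ 1.89 kΩ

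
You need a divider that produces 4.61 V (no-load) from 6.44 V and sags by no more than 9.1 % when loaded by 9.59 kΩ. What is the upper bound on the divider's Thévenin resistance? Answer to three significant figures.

R_th ≤ 960 Ω

Loading drop = R_th/(R_th + R_L) ≤ 0.0910, so R_th ≤ R_L · ε/(1−ε) = 9.59 kΩ × 0.0910/0.9090 = 960 Ω.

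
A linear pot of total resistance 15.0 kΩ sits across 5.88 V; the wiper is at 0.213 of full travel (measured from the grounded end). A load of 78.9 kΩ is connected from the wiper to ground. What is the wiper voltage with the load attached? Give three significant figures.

V ≈ 1.21 V

The wiper splits the pot into (1−α)R = 11.80 kΩ above and αR = 3.195 kΩ below.
Lower section ‖ load = 3.071 kΩ.
V_wiper = 5.88 × 3.071/(11.80 + 3.071) = 1.21 V.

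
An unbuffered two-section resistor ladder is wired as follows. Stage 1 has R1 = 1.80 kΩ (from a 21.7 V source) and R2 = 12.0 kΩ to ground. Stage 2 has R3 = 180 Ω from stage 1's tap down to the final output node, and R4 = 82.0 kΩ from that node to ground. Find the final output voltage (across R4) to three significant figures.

V_out ≈ 18.5 V

Stage 2 presents R3+R4 = 82180 Ω as a load on stage 1's tap.
Stage 1's lower leg becomes R2‖(R3+R4) = 10470 Ω, so V_mid = 21.7 × 10470/12270 = 18.52 V.
Stage 2 is itself unloaded: V_out = V_mid × R4/(R3+R4) = 18.52 × 82000/82180 = 18.5 V.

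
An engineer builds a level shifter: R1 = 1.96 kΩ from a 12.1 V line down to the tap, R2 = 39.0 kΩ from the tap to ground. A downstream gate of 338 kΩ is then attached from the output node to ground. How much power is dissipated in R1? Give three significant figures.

P ≈ 0.210 mW

Total resistance from the source is R1 + (R2‖R_L) = 36.93 kΩ, so I = 12.1/36.93 kΩ = 0.3277 mA.
P = I²·R1 = (0.3277 mA)² × 1.96 kΩ = 0.210 mW.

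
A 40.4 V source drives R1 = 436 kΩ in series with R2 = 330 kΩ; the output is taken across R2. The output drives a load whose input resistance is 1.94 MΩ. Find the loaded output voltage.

The load sits in parallel with R2: R2‖R_L = (330 × 1940) / (330 + 1940) = 282.0 kΩ.
V_out = 40.4 × 282.0 / (436 + 282.0) = 40.4 × 282.0/718.0 = 15.9 V.

V_out ≈ 15.9 V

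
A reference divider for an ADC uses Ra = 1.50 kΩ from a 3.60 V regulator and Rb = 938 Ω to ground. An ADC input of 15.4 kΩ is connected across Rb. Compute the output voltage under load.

The load sits in parallel with Rb: Rb‖R_L = (938 × 15400) / (938 + 15400) = 884.1 Ω.
V_out = 3.60 × 884.1 / (1500 + 884.1) = 3.60 × 884.1/2384 = 1.34 V.
(Unloaded it would have been 1.39 V.)

V_out ≈ 1.34 V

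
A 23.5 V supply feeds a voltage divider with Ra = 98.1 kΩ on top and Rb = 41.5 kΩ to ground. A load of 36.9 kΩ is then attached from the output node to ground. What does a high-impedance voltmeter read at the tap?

The load sits in parallel with Rb: Rb‖R_L = (41.5 × 36.9) / (41.5 + 36.9) = 19.53 kΩ.
V_out = 23.5 × 19.53 / (98.1 + 19.53) = 23.5 × 19.53/117.6 = 3.90 V.

V_out ≈ 3.90 V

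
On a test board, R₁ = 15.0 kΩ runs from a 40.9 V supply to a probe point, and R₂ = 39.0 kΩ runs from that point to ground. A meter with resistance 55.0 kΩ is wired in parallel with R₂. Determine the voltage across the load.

The load sits in parallel with R₂: R₂‖R_L = (39.0 × 55.0) / (39.0 + 55.0) = 22.82 kΩ.
V_out = 40.9 × 22.82 / (15.0 + 22.82) = 40.9 × 22.82/37.82 = 24.7 V.
(Unloaded it would have been 29.5 V.)

V_out ≈ 24.7 V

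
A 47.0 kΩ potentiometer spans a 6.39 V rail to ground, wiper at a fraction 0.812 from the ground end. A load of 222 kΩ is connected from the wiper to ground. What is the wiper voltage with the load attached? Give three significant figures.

V ≈ 5.03 V

The wiper splits the pot into (1−α)R = 8.836 kΩ above and αR = 38.16 kΩ below.
Lower section ‖ load = 32.57 kΩ.
V_wiper = 6.39 × 32.57/(8.836 + 32.57) = 5.03 V.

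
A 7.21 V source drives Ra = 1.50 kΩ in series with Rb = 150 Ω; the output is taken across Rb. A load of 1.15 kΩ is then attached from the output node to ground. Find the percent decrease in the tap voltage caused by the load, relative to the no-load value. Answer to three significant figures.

10.6 %

The divider's output (Thévenin) resistance is Ra‖Rb = 136.4 Ω.
Fractional drop under load = R_th/(R_th + R_L) = 136.4 / (136.4 + 1150) = 0.1060.
So the output falls by 10.6 %.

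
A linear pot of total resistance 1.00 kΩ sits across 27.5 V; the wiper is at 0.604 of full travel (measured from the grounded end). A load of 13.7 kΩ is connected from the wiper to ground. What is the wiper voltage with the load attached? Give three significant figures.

V ≈ 16.3 V

The wiper splits the pot into (1−α)R = 396.0 Ω above and αR = 604.0 Ω below.
Lower section ‖ load = 578.5 Ω.
V_wiper = 27.5 × 578.5/(396.0 + 578.5) = 16.3 V.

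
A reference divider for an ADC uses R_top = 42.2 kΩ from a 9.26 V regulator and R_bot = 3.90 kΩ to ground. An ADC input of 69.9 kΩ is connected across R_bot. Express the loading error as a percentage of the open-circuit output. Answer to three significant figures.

4.86 %

The divider's output (Thévenin) resistance is R_top‖R_bot = 3.570 kΩ.
Fractional drop under load = R_th/(R_th + R_L) = 3.570 / (3.570 + 69.9) = 0.04859.
So the output falls by 4.86 %.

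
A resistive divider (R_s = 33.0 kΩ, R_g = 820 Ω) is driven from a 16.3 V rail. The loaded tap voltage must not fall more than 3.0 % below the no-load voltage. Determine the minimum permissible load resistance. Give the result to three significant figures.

Output resistance R_th = R_s‖R_g = (33000 × 820)/33820 = 800.1 Ω.
The fractional drop is R_th/(R_th + R_L); requiring this ≤ 0.0300 gives R_L ≥ R_th(1/0.0300 − 1) = 800.1 × 32.33 = 25.9 kΩ.

R_L(min) ≈ 25.9 kΩ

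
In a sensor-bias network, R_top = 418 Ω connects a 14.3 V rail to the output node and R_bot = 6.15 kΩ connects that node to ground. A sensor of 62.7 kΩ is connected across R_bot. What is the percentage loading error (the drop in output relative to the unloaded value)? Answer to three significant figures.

0.620 %

The divider's output (Thévenin) resistance is R_top‖R_bot = 391.4 Ω.
Fractional drop under load = R_th/(R_th + R_L) = 391.4 / (391.4 + 62700) = 0.006204.
So the output falls by 0.620 %.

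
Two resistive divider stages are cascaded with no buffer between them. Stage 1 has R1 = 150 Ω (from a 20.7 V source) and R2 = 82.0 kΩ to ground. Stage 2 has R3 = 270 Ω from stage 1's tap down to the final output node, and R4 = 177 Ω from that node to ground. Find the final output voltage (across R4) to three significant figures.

Stage 2 presents R3+R4 = 447.0 Ω as a load on stage 1's tap.
Stage 1's lower leg becomes R2‖(R3+R4) = 444.6 Ω, so V_mid = 20.7 × 444.6/594.6 = 15.48 V.
Stage 2 is itself unloaded: V_out = V_mid × R4/(R3+R4) = 15.48 × 177/447.0 = 6.13 V.

V_out ≈ 6.13 V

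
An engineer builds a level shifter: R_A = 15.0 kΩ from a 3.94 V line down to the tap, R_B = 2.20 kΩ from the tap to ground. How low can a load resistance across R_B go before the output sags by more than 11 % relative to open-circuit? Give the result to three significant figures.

Output resistance R_th = R_A‖R_B = (15.0 × 2.20)/17.20 = 1.919 kΩ.
The fractional drop is R_th/(R_th + R_L); requiring this ≤ 0.110 gives R_L ≥ R_th(1/0.110 − 1) = 1.919 × 8.091 = 15.5 kΩ.

R_L(min) ≈ 15.5 kΩ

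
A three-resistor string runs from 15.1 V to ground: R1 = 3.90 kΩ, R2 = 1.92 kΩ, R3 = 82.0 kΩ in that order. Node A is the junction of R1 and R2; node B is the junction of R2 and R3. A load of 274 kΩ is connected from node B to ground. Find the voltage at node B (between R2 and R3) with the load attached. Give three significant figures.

V ≈ 13.8 V

At node B, R3 is in parallel with the load: R3‖R_L = 63.11 kΩ.
Below node A the resistance is R2 + (R3‖R_L) = 65.03 kΩ, so V_A = 15.1 × 65.03/68.93 = 14.25 V.
Then V_B = V_A × (R3‖R_L)/(R2 + R3‖R_L) = 14.25 × 63.11/65.03 = 13.8 V.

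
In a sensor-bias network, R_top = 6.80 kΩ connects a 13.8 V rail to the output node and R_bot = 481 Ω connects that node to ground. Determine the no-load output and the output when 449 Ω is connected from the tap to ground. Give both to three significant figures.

Unloaded: 0.912 V; loaded: 0.456 V

Open-circuit: V = 13.8 × 481/(6800 + 481) = 0.912 V.
With the load, R_bot becomes R_bot‖R_L = 232.2 Ω, so V = 13.8 × 232.2/7032 = 0.456 V.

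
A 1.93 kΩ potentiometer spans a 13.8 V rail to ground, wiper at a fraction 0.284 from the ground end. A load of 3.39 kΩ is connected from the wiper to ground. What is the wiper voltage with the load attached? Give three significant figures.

V ≈ 3.51 V

The wiper splits the pot into (1−α)R = 1382 Ω above and αR = 548.1 Ω below.
Lower section ‖ load = 471.8 Ω.
V_wiper = 13.8 × 471.8/(1382 + 471.8) = 3.51 V.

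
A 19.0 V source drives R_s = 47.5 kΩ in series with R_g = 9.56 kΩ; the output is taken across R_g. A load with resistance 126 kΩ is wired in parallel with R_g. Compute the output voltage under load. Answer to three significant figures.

V_out ≈ 2.99 V

The load sits in parallel with R_g: R_g‖R_L = (9.56 × 126) / (9.56 + 126) = 8.886 kΩ.
V_out = 19.0 × 8.886 / (47.5 + 8.886) = 19.0 × 8.886/56.39 = 2.99 V.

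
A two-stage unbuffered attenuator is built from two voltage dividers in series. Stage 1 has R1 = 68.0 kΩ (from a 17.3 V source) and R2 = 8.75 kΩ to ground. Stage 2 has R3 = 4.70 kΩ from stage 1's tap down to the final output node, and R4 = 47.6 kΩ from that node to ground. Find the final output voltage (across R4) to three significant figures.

Stage 2 presents R3+R4 = 52.30 kΩ as a load on stage 1's tap.
Stage 1's lower leg becomes R2‖(R3+R4) = 7.496 kΩ, so V_mid = 17.3 × 7.496/75.50 = 1.718 V.
Stage 2 is itself unloaded: V_out = V_mid × R4/(R3+R4) = 1.718 × 47.6/52.30 = 1.56 V.

V_out ≈ 1.56 V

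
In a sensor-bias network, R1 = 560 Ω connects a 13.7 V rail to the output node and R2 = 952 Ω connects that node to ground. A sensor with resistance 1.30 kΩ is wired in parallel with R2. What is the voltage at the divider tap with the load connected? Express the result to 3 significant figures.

The load sits in parallel with R2: R2‖R_L = (952 × 1300) / (952 + 1300) = 549.6 Ω.
V_out = 13.7 × 549.6 / (560 + 549.6) = 13.7 × 549.6/1110 = 6.79 V.
(Unloaded it would have been 8.63 V.)

V_out ≈ 6.79 V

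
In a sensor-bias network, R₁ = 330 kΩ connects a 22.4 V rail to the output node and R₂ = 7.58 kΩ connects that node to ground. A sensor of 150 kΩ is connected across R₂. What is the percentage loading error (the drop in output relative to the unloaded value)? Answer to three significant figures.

The divider's output (Thévenin) resistance is R₁‖R₂ = 7.410 kΩ.
Fractional drop under load = R_th/(R_th + R_L) = 7.410 / (7.410 + 150) = 0.04707.
So the output falls by 4.71 %.

4.71 %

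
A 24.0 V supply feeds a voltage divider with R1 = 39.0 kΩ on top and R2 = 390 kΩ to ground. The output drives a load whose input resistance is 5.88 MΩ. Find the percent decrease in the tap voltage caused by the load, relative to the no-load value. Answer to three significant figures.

0.599 %

The divider's output (Thévenin) resistance is R1‖R2 = 35.45 kΩ.
Fractional drop under load = R_th/(R_th + R_L) = 35.45 / (35.45 + 5880) = 0.005994.
So the output falls by 0.599 %.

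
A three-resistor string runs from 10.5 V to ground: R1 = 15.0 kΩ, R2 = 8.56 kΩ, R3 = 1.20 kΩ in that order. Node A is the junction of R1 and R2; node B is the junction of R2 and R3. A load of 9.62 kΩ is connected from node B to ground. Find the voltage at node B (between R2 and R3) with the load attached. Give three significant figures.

At node B, R3 is in parallel with the load: R3‖R_L = 1.067 kΩ.
Below node A the resistance is R2 + (R3‖R_L) = 9.627 kΩ, so V_A = 10.5 × 9.627/24.63 = 4.105 V.
Then V_B = V_A × (R3‖R_L)/(R2 + R3‖R_L) = 4.105 × 1.067/9.627 = 0.455 V.

V ≈ 0.455 V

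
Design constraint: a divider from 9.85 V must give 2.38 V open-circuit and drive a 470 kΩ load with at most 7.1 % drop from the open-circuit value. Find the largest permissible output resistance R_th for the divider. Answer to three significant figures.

Loading drop = R_th/(R_th + R_L) ≤ 0.0710, so R_th ≤ R_L · ε/(1−ε) = 470 kΩ × 0.0710/0.9290 = 35.9 kΩ.

R_th ≤ 35.9 kΩ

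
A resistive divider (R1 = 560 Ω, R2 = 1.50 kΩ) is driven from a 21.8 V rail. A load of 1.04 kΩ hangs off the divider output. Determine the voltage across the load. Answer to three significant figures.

V_out ≈ 11.4 V

The load sits in parallel with R2: R2‖R_L = (1500 × 1040) / (1500 + 1040) = 614.2 Ω.
V_out = 21.8 × 614.2 / (560 + 614.2) = 21.8 × 614.2/1174 = 11.4 V.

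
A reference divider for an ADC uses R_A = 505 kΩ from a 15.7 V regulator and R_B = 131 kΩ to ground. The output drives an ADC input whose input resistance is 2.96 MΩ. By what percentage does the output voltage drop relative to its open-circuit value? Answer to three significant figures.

The divider's output (Thévenin) resistance is R_A‖R_B = 104.0 kΩ.
Fractional drop under load = R_th/(R_th + R_L) = 104.0 / (104.0 + 2960) = 0.03395.
So the output falls by 3.39 %.

3.39 %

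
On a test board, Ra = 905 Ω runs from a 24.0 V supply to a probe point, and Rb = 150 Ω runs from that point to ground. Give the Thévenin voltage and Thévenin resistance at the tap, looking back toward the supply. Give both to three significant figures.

V_th is the open-circuit tap voltage: 24.0 × 150/(905 + 150) = 3.41 V.
With the supply zeroed, Ra and Rb appear in parallel from the tap: R_th = Ra‖Rb = (905 × 150)/1055 = 129 Ω.

V_th = 3.41 V, R_th = 129 Ω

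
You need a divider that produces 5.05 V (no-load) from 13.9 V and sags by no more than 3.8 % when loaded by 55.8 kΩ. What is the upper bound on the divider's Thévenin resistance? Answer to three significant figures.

R_th ≤ 2.20 kΩ

Loading drop = R_th/(R_th + R_L) ≤ 0.0380, so R_th ≤ R_L · ε/(1−ε) = 55.8 kΩ × 0.0380/0.9620 = 2.20 kΩ.
(Any R1, R2 with R2/(R1+R2) = 0.363 and R1‖R2 ≤ 2.20 kΩ will meet the spec.)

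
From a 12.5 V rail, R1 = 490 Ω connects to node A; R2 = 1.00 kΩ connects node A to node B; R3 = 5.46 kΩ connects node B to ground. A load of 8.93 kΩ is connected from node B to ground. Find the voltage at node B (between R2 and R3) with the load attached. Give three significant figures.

V ≈ 8.68 V

At node B, R3 is in parallel with the load: R3‖R_L = 3388 Ω.
Below node A the resistance is R2 + (R3‖R_L) = 4388 Ω, so V_A = 12.5 × 4388/4878 = 11.24 V.
Then V_B = V_A × (R3‖R_L)/(R2 + R3‖R_L) = 11.24 × 3388/4388 = 8.68 V.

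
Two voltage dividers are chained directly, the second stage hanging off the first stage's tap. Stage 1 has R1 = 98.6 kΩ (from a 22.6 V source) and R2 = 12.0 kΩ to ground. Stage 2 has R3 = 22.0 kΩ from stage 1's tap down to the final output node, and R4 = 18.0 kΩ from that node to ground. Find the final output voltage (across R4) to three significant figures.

V_out ≈ 0.871 V

Stage 2 presents R3+R4 = 40.00 kΩ as a load on stage 1's tap.
Stage 1's lower leg becomes R2‖(R3+R4) = 9.231 kΩ, so V_mid = 22.6 × 9.231/107.8 = 1.935 V.
Stage 2 is itself unloaded: V_out = V_mid × R4/(R3+R4) = 1.935 × 18.0/40.00 = 0.871 V.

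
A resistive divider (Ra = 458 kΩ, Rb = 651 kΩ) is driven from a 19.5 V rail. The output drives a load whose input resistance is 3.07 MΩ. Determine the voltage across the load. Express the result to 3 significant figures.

V_out ≈ 10.5 V

The load sits in parallel with Rb: Rb‖R_L = (651 × 3070) / (651 + 3070) = 537.1 kΩ.
V_out = 19.5 × 537.1 / (458 + 537.1) = 19.5 × 537.1/995.1 = 10.5 V.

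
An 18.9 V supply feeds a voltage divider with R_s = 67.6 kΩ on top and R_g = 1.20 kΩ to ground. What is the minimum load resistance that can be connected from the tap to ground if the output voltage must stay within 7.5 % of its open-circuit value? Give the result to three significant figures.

Output resistance R_th = R_s‖R_g = (67.6 × 1.20)/68.80 = 1.179 kΩ.
The fractional drop is R_th/(R_th + R_L); requiring this ≤ 0.0750 gives R_L ≥ R_th(1/0.0750 − 1) = 1.179 × 12.33 = 14.5 kΩ.

R_L(min) ≈ 14.5 kΩ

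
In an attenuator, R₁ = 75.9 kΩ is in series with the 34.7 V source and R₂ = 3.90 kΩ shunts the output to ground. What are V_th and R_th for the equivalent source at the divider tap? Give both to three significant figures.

V_th = 1.70 V, R_th = 3.71 kΩ

V_th is the open-circuit tap voltage: 34.7 × 3.90/(75.9 + 3.90) = 1.70 V.
With the supply zeroed, R₁ and R₂ appear in parallel from the tap: R_th = R₁‖R₂ = (75.9 × 3.90)/79.80 = 3.71 kΩ.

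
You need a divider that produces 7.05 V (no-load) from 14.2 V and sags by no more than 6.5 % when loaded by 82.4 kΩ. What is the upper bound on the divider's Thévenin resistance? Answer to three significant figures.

R_th ≤ 5.73 kΩ

Loading drop = R_th/(R_th + R_L) ≤ 0.0650, so R_th ≤ R_L · ε/(1−ε) = 82.4 kΩ × 0.0650/0.9350 = 5.73 kΩ.
(Any R1, R2 with R2/(R1+R2) = 0.496 and R1‖R2 ≤ 5.73 kΩ will meet the spec.)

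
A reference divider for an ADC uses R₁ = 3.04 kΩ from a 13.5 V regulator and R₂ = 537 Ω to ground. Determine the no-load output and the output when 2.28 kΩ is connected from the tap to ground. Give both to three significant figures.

Open-circuit: V = 13.5 × 537/(3040 + 537) = 2.03 V.
With the load, R₂ becomes R₂‖R_L = 434.6 Ω, so V = 13.5 × 434.6/3475 = 1.69 V.

Unloaded: 2.03 V; loaded: 1.69 V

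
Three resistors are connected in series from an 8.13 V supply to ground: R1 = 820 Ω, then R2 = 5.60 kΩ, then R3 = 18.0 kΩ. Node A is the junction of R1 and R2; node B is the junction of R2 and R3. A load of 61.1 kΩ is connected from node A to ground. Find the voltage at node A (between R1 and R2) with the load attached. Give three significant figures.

V ≈ 7.76 V

Below node A the series string R2+R3 = 23600 Ω sits in parallel with the 61100 Ω load: 17020 Ω.
V_A = 8.13 × 17020/(820 + 17020) = 7.76 V.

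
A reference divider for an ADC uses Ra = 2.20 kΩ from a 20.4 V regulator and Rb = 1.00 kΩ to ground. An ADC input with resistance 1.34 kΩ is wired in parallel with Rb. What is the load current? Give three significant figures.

I_L ≈ 3.14 mA

Rb‖R_L = 0.5726 kΩ; V_out = 20.4 × 0.5726/2.773 = 4.213 V.
I_L = V_out / R_L = 4.213 / 1.34 kΩ = 3.14 mA.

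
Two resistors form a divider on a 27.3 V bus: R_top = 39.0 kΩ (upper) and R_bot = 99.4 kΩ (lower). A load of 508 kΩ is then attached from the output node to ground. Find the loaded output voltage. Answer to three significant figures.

V_out ≈ 18.6 V

The load sits in parallel with R_bot: R_bot‖R_L = (99.4 × 508) / (99.4 + 508) = 83.13 kΩ.
V_out = 27.3 × 83.13 / (39.0 + 83.13) = 27.3 × 83.13/122.1 = 18.6 V.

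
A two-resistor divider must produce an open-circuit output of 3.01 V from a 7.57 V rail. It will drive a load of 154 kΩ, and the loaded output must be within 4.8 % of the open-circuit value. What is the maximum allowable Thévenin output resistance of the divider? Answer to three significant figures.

R_th ≤ 7.76 kΩ

Loading drop = R_th/(R_th + R_L) ≤ 0.0480, so R_th ≤ R_L · ε/(1−ε) = 154 kΩ × 0.0480/0.9520 = 7.76 kΩ.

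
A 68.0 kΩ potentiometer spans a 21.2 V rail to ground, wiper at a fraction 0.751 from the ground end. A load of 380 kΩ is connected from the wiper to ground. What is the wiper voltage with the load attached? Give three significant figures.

The wiper splits the pot into (1−α)R = 16.93 kΩ above and αR = 51.07 kΩ below.
Lower section ‖ load = 45.02 kΩ.
V_wiper = 21.2 × 45.02/(16.93 + 45.02) = 15.4 V.

V ≈ 15.4 V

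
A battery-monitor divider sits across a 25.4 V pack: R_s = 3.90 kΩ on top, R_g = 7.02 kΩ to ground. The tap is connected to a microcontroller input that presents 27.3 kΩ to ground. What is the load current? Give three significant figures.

I_L ≈ 0.548 mA

R_g‖R_L = 5.584 kΩ; V_out = 25.4 × 5.584/9.484 = 14.96 V.
I_L = V_out / R_L = 14.96 / 27.3 kΩ = 0.548 mA.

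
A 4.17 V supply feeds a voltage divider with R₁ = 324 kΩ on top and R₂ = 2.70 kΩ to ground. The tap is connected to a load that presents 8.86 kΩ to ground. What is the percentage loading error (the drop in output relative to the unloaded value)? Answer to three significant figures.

23.2 %

The divider's output (Thévenin) resistance is R₁‖R₂ = 2.678 kΩ.
Fractional drop under load = R_th/(R_th + R_L) = 2.678 / (2.678 + 8.86) = 0.2321.
So the output falls by 23.2 %.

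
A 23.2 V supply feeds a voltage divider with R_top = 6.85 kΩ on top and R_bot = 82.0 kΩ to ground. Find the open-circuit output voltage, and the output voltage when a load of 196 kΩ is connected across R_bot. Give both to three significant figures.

Open-circuit: V = 23.2 × 82.0/(6.85 + 82.0) = 21.4 V.
With the load, R_bot becomes R_bot‖R_L = 57.81 kΩ, so V = 23.2 × 57.81/64.66 = 20.7 V.

Unloaded: 21.4 V; loaded: 20.7 V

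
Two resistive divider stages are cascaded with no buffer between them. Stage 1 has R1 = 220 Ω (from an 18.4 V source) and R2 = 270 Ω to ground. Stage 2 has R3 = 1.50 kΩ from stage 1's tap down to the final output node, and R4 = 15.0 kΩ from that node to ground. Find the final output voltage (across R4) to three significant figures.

V_out ≈ 9.15 V

Stage 2 presents R3+R4 = 16500 Ω as a load on stage 1's tap.
Stage 1's lower leg becomes R2‖(R3+R4) = 265.7 Ω, so V_mid = 18.4 × 265.7/485.7 = 10.06 V.
Stage 2 is itself unloaded: V_out = V_mid × R4/(R3+R4) = 10.06 × 15000/16500 = 9.15 V.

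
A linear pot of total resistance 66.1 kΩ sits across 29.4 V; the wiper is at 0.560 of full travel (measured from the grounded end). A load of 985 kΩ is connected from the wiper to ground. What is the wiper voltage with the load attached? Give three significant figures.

The wiper splits the pot into (1−α)R = 29.08 kΩ above and αR = 37.02 kΩ below.
Lower section ‖ load = 35.68 kΩ.
V_wiper = 29.4 × 35.68/(29.08 + 35.68) = 16.2 V.

V ≈ 16.2 V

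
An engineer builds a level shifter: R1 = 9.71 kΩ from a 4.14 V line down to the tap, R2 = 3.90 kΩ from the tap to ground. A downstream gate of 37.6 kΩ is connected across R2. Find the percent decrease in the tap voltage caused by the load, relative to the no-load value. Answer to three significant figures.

6.89 %

The divider's output (Thévenin) resistance is R1‖R2 = 2.782 kΩ.
Fractional drop under load = R_th/(R_th + R_L) = 2.782 / (2.782 + 37.6) = 0.06890.
So the output falls by 6.89 %.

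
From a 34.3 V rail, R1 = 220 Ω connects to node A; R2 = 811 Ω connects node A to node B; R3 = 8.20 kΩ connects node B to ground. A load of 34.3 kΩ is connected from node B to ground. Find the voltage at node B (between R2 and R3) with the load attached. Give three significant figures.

V ≈ 29.7 V

At node B, R3 is in parallel with the load: R3‖R_L = 6618 Ω.
Below node A the resistance is R2 + (R3‖R_L) = 7429 Ω, so V_A = 34.3 × 7429/7649 = 33.31 V.
Then V_B = V_A × (R3‖R_L)/(R2 + R3‖R_L) = 33.31 × 6618/7429 = 29.7 V.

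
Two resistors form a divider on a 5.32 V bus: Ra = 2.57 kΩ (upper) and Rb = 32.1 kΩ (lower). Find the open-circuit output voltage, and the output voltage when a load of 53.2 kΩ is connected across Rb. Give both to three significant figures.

Open-circuit: V = 5.32 × 32.1/(2.57 + 32.1) = 4.93 V.
With the load, Rb becomes Rb‖R_L = 20.02 kΩ, so V = 5.32 × 20.02/22.59 = 4.71 V.

Unloaded: 4.93 V; loaded: 4.71 V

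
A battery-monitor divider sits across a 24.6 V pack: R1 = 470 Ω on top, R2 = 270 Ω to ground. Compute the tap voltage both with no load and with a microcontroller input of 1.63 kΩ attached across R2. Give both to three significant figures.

Open-circuit: V = 24.6 × 270/(470 + 270) = 8.98 V.
With the load, R2 becomes R2‖R_L = 231.6 Ω, so V = 24.6 × 231.6/701.6 = 8.12 V.

Unloaded: 8.98 V; loaded: 8.12 V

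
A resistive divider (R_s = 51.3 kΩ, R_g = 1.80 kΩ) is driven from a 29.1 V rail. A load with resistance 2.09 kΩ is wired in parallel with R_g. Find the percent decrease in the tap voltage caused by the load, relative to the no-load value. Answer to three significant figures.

45.4 %

The divider's output (Thévenin) resistance is R_s‖R_g = 1.739 kΩ.
Fractional drop under load = R_th/(R_th + R_L) = 1.739 / (1.739 + 2.09) = 0.4542.
So the output falls by 45.4 %.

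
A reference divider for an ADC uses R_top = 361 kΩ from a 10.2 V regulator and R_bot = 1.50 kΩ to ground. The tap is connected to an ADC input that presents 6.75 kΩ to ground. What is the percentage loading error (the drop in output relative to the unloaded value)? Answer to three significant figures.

Unloaded V = 10.2 × 1.50/362.5 = 0.04221 V.
Loaded: R_bot‖R_L = 1.227 kΩ, giving V = 10.2 × 1.227/362.2 = 0.03456 V.
Drop = (0.04221 − 0.03456) / 0.04221 = 18.1 %.

18.1 %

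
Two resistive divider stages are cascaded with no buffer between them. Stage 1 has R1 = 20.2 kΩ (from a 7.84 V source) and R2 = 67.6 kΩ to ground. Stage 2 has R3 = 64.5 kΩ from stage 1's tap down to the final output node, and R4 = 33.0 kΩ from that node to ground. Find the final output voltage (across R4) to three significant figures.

V_out ≈ 1.76 V

Stage 2 presents R3+R4 = 97.50 kΩ as a load on stage 1's tap.
Stage 1's lower leg becomes R2‖(R3+R4) = 39.92 kΩ, so V_mid = 7.84 × 39.92/60.12 = 5.206 V.
Stage 2 is itself unloaded: V_out = V_mid × R4/(R3+R4) = 5.206 × 33.0/97.50 = 1.76 V.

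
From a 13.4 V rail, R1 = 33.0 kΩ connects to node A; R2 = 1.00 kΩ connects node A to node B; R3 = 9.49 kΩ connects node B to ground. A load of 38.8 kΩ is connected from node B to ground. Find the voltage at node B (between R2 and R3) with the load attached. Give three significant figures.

V ≈ 2.45 V

At node B, R3 is in parallel with the load: R3‖R_L = 7.625 kΩ.
Below node A the resistance is R2 + (R3‖R_L) = 8.625 kΩ, so V_A = 13.4 × 8.625/41.63 = 2.777 V.
Then V_B = V_A × (R3‖R_L)/(R2 + R3‖R_L) = 2.777 × 7.625/8.625 = 2.45 V.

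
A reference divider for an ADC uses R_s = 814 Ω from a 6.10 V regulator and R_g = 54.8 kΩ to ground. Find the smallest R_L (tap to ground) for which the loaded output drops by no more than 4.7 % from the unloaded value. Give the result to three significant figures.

Output resistance R_th = R_s‖R_g = (814 × 54800)/55610 = 802.1 Ω.
The fractional drop is R_th/(R_th + R_L); requiring this ≤ 0.0470 gives R_L ≥ R_th(1/0.0470 − 1) = 802.1 × 20.28 = 16.3 kΩ.

R_L(min) ≈ 16.3 kΩ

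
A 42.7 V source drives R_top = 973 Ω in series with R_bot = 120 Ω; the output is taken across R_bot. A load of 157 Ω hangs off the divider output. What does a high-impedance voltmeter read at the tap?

The load sits in parallel with R_bot: R_bot‖R_L = (120 × 157) / (120 + 157) = 68.01 Ω.
V_out = 42.7 × 68.01 / (973 + 68.01) = 42.7 × 68.01/1041 = 2.79 V.
(Unloaded it would have been 4.69 V.)

V_out ≈ 2.79 V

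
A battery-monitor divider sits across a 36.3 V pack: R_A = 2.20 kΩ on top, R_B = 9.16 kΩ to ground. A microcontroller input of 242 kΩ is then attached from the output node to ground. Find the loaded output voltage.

The load sits in parallel with R_B: R_B‖R_L = (9.16 × 242) / (9.16 + 242) = 8.826 kΩ.
V_out = 36.3 × 8.826 / (2.20 + 8.826) = 36.3 × 8.826/11.03 = 29.1 V.
(Unloaded it would have been 29.3 V.)

V_out ≈ 29.1 V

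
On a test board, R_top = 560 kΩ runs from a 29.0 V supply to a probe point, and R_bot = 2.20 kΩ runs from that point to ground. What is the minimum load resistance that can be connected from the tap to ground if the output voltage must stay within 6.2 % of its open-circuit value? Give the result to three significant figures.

R_L(min) ≈ 33.2 kΩ

Output resistance R_th = R_top‖R_bot = (560 × 2.20)/562.2 = 2.191 kΩ.
The fractional drop is R_th/(R_th + R_L); requiring this ≤ 0.0620 gives R_L ≥ R_th(1/0.0620 − 1) = 2.191 × 15.13 = 33.2 kΩ.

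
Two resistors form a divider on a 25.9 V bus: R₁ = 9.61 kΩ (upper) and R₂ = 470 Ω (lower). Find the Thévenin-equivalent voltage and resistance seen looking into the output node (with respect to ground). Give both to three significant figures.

V_th = 1.21 V, R_th = 448 Ω

V_th is the open-circuit tap voltage: 25.9 × 470/(9610 + 470) = 1.21 V.
With the supply zeroed, R₁ and R₂ appear in parallel from the tap: R_th = R₁‖R₂ = (9610 × 470)/10080 = 448 Ω.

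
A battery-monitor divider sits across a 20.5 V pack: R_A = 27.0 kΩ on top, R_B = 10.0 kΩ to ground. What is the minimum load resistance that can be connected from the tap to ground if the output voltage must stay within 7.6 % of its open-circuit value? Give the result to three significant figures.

Output resistance R_th = R_A‖R_B = (27.0 × 10.0)/37.00 = 7.297 kΩ.
The fractional drop is R_th/(R_th + R_L); requiring this ≤ 0.0760 gives R_L ≥ R_th(1/0.0760 − 1) = 7.297 × 12.16 = 88.7 kΩ.

R_L(min) ≈ 88.7 kΩ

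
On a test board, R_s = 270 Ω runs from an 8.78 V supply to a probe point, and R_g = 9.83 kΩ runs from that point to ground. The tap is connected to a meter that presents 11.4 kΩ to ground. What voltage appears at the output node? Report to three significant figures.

V_out ≈ 8.35 V

The load sits in parallel with R_g: R_g‖R_L = (9830 × 11400) / (9830 + 11400) = 5278 Ω.
V_out = 8.78 × 5278 / (270 + 5278) = 8.78 × 5278/5548 = 8.35 V.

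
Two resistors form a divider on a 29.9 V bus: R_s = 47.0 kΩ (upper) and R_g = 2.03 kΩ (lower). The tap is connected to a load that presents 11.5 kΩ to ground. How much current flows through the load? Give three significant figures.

I_L ≈ 0.0921 mA

R_g‖R_L = 1.725 kΩ; V_out = 29.9 × 1.725/48.73 = 1.059 V.
I_L = V_out / R_L = 1.059 / 11.5 kΩ = 0.0921 mA.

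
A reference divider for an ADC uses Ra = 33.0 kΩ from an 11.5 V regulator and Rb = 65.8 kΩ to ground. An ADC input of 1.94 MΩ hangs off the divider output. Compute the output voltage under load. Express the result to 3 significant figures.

V_out ≈ 7.57 V

The load sits in parallel with Rb: Rb‖R_L = (65.8 × 1940) / (65.8 + 1940) = 63.64 kΩ.
V_out = 11.5 × 63.64 / (33.0 + 63.64) = 11.5 × 63.64/96.64 = 7.57 V.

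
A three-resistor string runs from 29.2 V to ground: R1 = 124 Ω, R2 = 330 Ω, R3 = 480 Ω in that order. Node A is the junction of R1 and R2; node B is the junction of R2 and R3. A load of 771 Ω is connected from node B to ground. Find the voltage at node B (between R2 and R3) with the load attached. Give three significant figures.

At node B, R3 is in parallel with the load: R3‖R_L = 295.8 Ω.
Below node A the resistance is R2 + (R3‖R_L) = 625.8 Ω, so V_A = 29.2 × 625.8/749.8 = 24.37 V.
Then V_B = V_A × (R3‖R_L)/(R2 + R3‖R_L) = 24.37 × 295.8/625.8 = 11.5 V.

V ≈ 11.5 V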